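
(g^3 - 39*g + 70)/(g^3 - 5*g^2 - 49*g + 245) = (g - 2)/(g - 7)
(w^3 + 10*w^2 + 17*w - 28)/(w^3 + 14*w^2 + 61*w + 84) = (w - 1)/(w + 3)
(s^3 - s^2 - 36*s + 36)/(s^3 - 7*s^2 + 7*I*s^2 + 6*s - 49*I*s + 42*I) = (s + 6)/(s + 7*I)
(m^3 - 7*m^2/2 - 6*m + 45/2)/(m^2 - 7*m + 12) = (2*m^2 - m - 15)/(2*(m - 4))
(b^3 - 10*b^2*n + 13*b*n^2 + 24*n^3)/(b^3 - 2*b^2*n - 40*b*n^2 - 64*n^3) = (b^2 - 2*b*n - 3*n^2)/(b^2 + 6*b*n + 8*n^2)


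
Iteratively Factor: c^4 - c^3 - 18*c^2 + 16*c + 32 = (c + 4)*(c^3 - 5*c^2 + 2*c + 8) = (c - 4)*(c + 4)*(c^2 - c - 2) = (c - 4)*(c + 1)*(c + 4)*(c - 2)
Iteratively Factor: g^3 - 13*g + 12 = (g + 4)*(g^2 - 4*g + 3) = (g - 1)*(g + 4)*(g - 3)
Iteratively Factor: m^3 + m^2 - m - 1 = (m + 1)*(m^2 - 1) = (m - 1)*(m + 1)*(m + 1)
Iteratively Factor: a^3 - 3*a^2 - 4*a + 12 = (a + 2)*(a^2 - 5*a + 6) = (a - 3)*(a + 2)*(a - 2)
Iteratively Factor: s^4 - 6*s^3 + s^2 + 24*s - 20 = (s - 2)*(s^3 - 4*s^2 - 7*s + 10) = (s - 2)*(s + 2)*(s^2 - 6*s + 5) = (s - 2)*(s - 1)*(s + 2)*(s - 5)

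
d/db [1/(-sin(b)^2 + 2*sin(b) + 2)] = 2*(sin(b) - 1)*cos(b)/(2*sin(b) + cos(b)^2 + 1)^2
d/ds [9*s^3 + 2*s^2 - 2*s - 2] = 27*s^2 + 4*s - 2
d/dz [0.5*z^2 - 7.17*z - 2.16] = 1.0*z - 7.17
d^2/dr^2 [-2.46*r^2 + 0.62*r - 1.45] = -4.92000000000000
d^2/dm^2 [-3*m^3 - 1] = -18*m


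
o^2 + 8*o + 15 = (o + 3)*(o + 5)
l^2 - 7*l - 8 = (l - 8)*(l + 1)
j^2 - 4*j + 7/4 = (j - 7/2)*(j - 1/2)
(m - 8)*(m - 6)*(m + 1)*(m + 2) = m^4 - 11*m^3 + 8*m^2 + 116*m + 96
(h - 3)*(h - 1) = h^2 - 4*h + 3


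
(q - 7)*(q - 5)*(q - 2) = q^3 - 14*q^2 + 59*q - 70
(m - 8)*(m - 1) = m^2 - 9*m + 8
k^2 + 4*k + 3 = (k + 1)*(k + 3)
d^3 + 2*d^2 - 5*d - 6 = (d - 2)*(d + 1)*(d + 3)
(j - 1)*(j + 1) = j^2 - 1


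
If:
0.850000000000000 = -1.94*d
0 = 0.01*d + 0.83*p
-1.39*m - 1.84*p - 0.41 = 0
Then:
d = -0.44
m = -0.30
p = 0.01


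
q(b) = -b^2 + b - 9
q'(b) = 1 - 2*b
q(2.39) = -12.32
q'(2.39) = -3.78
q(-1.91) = -14.56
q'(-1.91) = 4.82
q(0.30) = -8.79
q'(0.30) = 0.40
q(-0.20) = -9.24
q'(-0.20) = 1.40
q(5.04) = -29.36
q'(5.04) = -9.08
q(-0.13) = -9.15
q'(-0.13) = 1.26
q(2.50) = -12.75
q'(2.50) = -4.00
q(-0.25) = -9.31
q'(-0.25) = 1.50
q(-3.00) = -21.00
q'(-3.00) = 7.00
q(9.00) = -81.00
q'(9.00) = -17.00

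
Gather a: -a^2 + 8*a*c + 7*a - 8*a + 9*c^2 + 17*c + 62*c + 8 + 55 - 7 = -a^2 + a*(8*c - 1) + 9*c^2 + 79*c + 56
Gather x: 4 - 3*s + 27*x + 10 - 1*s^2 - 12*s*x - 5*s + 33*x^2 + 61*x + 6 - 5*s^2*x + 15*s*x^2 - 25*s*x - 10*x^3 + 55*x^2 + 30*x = -s^2 - 8*s - 10*x^3 + x^2*(15*s + 88) + x*(-5*s^2 - 37*s + 118) + 20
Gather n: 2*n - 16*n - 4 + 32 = 28 - 14*n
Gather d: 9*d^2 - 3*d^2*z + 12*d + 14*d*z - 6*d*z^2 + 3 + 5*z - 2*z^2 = d^2*(9 - 3*z) + d*(-6*z^2 + 14*z + 12) - 2*z^2 + 5*z + 3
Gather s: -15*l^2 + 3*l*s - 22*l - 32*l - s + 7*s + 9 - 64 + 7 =-15*l^2 - 54*l + s*(3*l + 6) - 48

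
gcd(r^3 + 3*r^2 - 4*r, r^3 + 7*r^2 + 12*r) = r^2 + 4*r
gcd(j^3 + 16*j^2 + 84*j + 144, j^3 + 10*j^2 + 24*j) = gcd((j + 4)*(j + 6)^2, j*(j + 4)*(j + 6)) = j^2 + 10*j + 24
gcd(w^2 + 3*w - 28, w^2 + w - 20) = w - 4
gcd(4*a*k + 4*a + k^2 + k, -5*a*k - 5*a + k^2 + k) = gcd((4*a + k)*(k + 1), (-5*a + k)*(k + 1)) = k + 1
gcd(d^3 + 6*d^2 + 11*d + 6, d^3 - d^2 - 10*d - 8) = d^2 + 3*d + 2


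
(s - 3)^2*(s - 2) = s^3 - 8*s^2 + 21*s - 18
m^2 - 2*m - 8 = (m - 4)*(m + 2)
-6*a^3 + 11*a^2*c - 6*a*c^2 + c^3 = (-3*a + c)*(-2*a + c)*(-a + c)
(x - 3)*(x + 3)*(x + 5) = x^3 + 5*x^2 - 9*x - 45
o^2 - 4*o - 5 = (o - 5)*(o + 1)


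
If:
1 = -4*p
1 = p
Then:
No Solution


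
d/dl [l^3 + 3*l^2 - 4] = 3*l*(l + 2)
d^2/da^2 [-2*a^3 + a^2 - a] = 2 - 12*a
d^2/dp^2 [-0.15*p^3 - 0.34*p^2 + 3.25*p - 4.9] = -0.9*p - 0.68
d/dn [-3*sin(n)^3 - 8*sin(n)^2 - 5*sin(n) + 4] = (-16*sin(n) + 9*cos(n)^2 - 14)*cos(n)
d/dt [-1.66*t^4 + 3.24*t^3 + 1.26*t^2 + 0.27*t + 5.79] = -6.64*t^3 + 9.72*t^2 + 2.52*t + 0.27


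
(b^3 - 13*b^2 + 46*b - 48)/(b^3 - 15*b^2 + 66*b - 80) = (b - 3)/(b - 5)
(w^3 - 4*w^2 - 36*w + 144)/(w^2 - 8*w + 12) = (w^2 + 2*w - 24)/(w - 2)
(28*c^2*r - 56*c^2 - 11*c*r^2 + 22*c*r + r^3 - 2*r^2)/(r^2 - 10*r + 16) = (28*c^2 - 11*c*r + r^2)/(r - 8)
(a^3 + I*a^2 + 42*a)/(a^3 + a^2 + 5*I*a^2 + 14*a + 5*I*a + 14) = a*(a - 6*I)/(a^2 + a*(1 - 2*I) - 2*I)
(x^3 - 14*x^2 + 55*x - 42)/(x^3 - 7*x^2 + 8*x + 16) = (x^3 - 14*x^2 + 55*x - 42)/(x^3 - 7*x^2 + 8*x + 16)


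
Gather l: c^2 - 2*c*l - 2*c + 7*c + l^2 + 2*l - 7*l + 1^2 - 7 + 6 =c^2 + 5*c + l^2 + l*(-2*c - 5)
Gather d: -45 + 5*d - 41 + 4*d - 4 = 9*d - 90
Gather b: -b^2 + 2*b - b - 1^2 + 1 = -b^2 + b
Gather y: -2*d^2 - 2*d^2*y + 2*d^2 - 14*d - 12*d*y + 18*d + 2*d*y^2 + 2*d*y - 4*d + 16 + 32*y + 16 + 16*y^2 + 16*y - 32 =y^2*(2*d + 16) + y*(-2*d^2 - 10*d + 48)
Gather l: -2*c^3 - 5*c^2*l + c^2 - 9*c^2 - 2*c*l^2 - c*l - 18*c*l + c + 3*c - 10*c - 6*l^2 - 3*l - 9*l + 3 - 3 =-2*c^3 - 8*c^2 - 6*c + l^2*(-2*c - 6) + l*(-5*c^2 - 19*c - 12)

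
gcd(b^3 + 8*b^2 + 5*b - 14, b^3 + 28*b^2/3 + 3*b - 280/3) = b + 7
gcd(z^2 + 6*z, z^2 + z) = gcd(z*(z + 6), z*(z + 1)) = z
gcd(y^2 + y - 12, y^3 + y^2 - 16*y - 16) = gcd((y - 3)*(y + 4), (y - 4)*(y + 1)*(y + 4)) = y + 4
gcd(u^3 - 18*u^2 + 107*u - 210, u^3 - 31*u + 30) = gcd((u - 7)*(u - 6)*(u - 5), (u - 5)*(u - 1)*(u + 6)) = u - 5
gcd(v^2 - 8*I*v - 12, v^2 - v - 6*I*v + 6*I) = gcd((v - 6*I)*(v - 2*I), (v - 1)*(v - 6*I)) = v - 6*I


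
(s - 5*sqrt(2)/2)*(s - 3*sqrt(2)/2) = s^2 - 4*sqrt(2)*s + 15/2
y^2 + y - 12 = (y - 3)*(y + 4)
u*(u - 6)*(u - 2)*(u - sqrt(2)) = u^4 - 8*u^3 - sqrt(2)*u^3 + 8*sqrt(2)*u^2 + 12*u^2 - 12*sqrt(2)*u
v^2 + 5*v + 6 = (v + 2)*(v + 3)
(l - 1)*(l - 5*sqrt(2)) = l^2 - 5*sqrt(2)*l - l + 5*sqrt(2)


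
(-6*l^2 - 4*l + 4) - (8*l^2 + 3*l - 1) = -14*l^2 - 7*l + 5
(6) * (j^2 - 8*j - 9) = 6*j^2 - 48*j - 54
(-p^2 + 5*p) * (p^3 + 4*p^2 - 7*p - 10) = -p^5 + p^4 + 27*p^3 - 25*p^2 - 50*p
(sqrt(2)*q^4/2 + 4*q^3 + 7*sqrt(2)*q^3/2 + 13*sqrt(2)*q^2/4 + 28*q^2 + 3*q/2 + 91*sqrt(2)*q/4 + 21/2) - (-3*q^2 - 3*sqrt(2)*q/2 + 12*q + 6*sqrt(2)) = sqrt(2)*q^4/2 + 4*q^3 + 7*sqrt(2)*q^3/2 + 13*sqrt(2)*q^2/4 + 31*q^2 - 21*q/2 + 97*sqrt(2)*q/4 - 6*sqrt(2) + 21/2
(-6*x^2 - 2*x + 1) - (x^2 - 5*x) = -7*x^2 + 3*x + 1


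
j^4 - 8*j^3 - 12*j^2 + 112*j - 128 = (j - 8)*(j - 2)^2*(j + 4)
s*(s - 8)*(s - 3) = s^3 - 11*s^2 + 24*s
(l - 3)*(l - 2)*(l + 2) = l^3 - 3*l^2 - 4*l + 12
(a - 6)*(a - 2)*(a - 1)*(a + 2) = a^4 - 7*a^3 + 2*a^2 + 28*a - 24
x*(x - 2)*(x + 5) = x^3 + 3*x^2 - 10*x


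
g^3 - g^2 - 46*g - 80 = (g - 8)*(g + 2)*(g + 5)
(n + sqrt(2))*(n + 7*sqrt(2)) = n^2 + 8*sqrt(2)*n + 14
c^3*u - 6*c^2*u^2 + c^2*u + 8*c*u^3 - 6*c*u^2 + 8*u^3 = (c - 4*u)*(c - 2*u)*(c*u + u)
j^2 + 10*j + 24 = (j + 4)*(j + 6)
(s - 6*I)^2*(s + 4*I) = s^3 - 8*I*s^2 + 12*s - 144*I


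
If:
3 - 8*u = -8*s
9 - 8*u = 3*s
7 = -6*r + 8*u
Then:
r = 2/33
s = 6/11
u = 81/88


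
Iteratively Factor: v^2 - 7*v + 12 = (v - 3)*(v - 4)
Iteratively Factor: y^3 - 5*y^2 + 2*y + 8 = (y - 2)*(y^2 - 3*y - 4) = (y - 2)*(y + 1)*(y - 4)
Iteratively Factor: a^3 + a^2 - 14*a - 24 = (a + 2)*(a^2 - a - 12) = (a - 4)*(a + 2)*(a + 3)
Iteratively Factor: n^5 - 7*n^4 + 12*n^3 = (n)*(n^4 - 7*n^3 + 12*n^2) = n^2*(n^3 - 7*n^2 + 12*n) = n^3*(n^2 - 7*n + 12) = n^3*(n - 3)*(n - 4)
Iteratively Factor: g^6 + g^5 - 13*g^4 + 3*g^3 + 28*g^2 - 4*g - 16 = (g + 1)*(g^5 - 13*g^3 + 16*g^2 + 12*g - 16) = (g + 1)^2*(g^4 - g^3 - 12*g^2 + 28*g - 16) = (g - 2)*(g + 1)^2*(g^3 + g^2 - 10*g + 8) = (g - 2)^2*(g + 1)^2*(g^2 + 3*g - 4) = (g - 2)^2*(g - 1)*(g + 1)^2*(g + 4)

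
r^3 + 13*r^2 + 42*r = r*(r + 6)*(r + 7)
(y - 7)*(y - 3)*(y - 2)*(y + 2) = y^4 - 10*y^3 + 17*y^2 + 40*y - 84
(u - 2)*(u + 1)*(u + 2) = u^3 + u^2 - 4*u - 4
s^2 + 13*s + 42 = (s + 6)*(s + 7)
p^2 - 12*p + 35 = (p - 7)*(p - 5)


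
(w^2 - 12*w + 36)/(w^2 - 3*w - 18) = (w - 6)/(w + 3)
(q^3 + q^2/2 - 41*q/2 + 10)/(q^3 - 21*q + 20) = (q - 1/2)/(q - 1)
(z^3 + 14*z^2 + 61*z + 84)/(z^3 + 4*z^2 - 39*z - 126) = (z + 4)/(z - 6)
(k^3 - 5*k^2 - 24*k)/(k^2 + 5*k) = (k^2 - 5*k - 24)/(k + 5)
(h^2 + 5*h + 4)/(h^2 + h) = (h + 4)/h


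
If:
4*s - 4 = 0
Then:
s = 1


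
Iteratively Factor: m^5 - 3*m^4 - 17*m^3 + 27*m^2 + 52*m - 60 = (m - 5)*(m^4 + 2*m^3 - 7*m^2 - 8*m + 12) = (m - 5)*(m + 2)*(m^3 - 7*m + 6) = (m - 5)*(m + 2)*(m + 3)*(m^2 - 3*m + 2) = (m - 5)*(m - 1)*(m + 2)*(m + 3)*(m - 2)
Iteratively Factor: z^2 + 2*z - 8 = (z - 2)*(z + 4)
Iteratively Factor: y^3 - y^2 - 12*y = (y + 3)*(y^2 - 4*y) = y*(y + 3)*(y - 4)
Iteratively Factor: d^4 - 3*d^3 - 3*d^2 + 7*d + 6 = (d + 1)*(d^3 - 4*d^2 + d + 6) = (d - 2)*(d + 1)*(d^2 - 2*d - 3) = (d - 2)*(d + 1)^2*(d - 3)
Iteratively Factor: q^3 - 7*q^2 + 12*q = (q - 3)*(q^2 - 4*q) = q*(q - 3)*(q - 4)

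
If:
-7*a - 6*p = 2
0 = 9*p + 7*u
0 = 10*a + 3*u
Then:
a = -18/203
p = -20/87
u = 60/203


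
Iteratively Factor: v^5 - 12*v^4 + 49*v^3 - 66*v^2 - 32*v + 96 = (v - 4)*(v^4 - 8*v^3 + 17*v^2 + 2*v - 24) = (v - 4)*(v - 3)*(v^3 - 5*v^2 + 2*v + 8) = (v - 4)*(v - 3)*(v + 1)*(v^2 - 6*v + 8) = (v - 4)*(v - 3)*(v - 2)*(v + 1)*(v - 4)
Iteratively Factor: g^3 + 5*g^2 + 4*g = (g + 4)*(g^2 + g) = g*(g + 4)*(g + 1)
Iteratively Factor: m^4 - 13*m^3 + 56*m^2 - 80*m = (m)*(m^3 - 13*m^2 + 56*m - 80) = m*(m - 4)*(m^2 - 9*m + 20) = m*(m - 4)^2*(m - 5)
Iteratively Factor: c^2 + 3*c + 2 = (c + 1)*(c + 2)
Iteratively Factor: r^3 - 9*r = (r - 3)*(r^2 + 3*r) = r*(r - 3)*(r + 3)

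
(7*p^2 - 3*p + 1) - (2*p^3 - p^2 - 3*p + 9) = -2*p^3 + 8*p^2 - 8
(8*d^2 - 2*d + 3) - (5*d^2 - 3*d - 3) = 3*d^2 + d + 6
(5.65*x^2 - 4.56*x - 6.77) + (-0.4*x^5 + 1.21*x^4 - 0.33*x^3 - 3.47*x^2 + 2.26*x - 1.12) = -0.4*x^5 + 1.21*x^4 - 0.33*x^3 + 2.18*x^2 - 2.3*x - 7.89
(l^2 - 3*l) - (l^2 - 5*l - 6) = 2*l + 6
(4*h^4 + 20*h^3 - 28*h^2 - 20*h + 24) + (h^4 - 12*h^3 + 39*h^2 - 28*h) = 5*h^4 + 8*h^3 + 11*h^2 - 48*h + 24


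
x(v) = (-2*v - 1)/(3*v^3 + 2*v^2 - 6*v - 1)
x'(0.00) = -4.00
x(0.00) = 1.00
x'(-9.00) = 0.00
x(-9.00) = -0.00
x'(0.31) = -0.17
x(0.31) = 0.63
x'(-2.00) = -2.24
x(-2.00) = -0.60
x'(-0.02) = -5.27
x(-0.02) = 1.09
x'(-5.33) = -0.01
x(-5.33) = -0.03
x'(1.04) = 9.57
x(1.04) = 1.81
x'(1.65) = 1.43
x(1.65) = -0.54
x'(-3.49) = -0.05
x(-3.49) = -0.07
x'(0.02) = -3.13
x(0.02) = 0.93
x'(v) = (-2*v - 1)*(-9*v^2 - 4*v + 6)/(3*v^3 + 2*v^2 - 6*v - 1)^2 - 2/(3*v^3 + 2*v^2 - 6*v - 1)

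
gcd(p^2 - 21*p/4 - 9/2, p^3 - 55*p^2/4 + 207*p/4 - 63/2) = p - 6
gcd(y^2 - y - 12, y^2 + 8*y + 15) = y + 3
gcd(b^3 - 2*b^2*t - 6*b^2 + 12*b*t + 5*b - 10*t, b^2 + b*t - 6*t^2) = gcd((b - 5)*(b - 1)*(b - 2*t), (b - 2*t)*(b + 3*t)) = -b + 2*t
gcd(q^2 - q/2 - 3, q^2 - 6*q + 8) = q - 2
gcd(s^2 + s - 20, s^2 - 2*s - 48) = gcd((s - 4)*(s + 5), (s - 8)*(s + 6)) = 1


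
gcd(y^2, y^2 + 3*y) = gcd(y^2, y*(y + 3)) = y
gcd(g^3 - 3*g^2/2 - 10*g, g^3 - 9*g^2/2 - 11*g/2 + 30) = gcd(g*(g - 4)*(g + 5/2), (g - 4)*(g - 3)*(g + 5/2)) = g^2 - 3*g/2 - 10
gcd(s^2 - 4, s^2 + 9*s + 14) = s + 2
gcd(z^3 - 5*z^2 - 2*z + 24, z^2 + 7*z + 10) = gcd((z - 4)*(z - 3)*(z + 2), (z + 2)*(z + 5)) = z + 2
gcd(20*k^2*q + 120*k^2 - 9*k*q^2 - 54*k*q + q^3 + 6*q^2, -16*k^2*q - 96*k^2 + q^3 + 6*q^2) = -4*k*q - 24*k + q^2 + 6*q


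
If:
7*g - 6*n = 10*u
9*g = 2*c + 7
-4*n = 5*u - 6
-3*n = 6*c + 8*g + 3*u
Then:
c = -1061/658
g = 138/329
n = 213/47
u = -114/47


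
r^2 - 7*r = r*(r - 7)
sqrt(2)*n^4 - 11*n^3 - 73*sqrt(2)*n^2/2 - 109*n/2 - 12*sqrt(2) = (n - 8*sqrt(2))*(n + sqrt(2)/2)*(n + 3*sqrt(2)/2)*(sqrt(2)*n + 1)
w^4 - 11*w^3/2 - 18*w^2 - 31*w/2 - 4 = (w - 8)*(w + 1/2)*(w + 1)^2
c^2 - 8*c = c*(c - 8)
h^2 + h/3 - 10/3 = (h - 5/3)*(h + 2)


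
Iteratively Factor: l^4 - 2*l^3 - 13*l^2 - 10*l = (l + 1)*(l^3 - 3*l^2 - 10*l) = (l + 1)*(l + 2)*(l^2 - 5*l) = (l - 5)*(l + 1)*(l + 2)*(l)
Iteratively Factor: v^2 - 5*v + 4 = (v - 4)*(v - 1)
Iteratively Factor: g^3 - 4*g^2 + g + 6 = (g + 1)*(g^2 - 5*g + 6) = (g - 3)*(g + 1)*(g - 2)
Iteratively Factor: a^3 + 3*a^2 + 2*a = (a + 1)*(a^2 + 2*a) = (a + 1)*(a + 2)*(a)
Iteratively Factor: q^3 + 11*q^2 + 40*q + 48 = (q + 3)*(q^2 + 8*q + 16) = (q + 3)*(q + 4)*(q + 4)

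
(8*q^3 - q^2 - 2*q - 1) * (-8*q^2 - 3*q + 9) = -64*q^5 - 16*q^4 + 91*q^3 + 5*q^2 - 15*q - 9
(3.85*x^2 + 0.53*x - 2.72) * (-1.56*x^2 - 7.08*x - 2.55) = -6.006*x^4 - 28.0848*x^3 - 9.3267*x^2 + 17.9061*x + 6.936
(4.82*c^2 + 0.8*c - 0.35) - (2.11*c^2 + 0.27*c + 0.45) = 2.71*c^2 + 0.53*c - 0.8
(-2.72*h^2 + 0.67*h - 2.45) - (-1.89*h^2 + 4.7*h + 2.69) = -0.83*h^2 - 4.03*h - 5.14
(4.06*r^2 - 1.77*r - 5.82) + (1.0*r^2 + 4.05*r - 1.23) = 5.06*r^2 + 2.28*r - 7.05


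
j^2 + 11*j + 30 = (j + 5)*(j + 6)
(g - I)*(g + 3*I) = g^2 + 2*I*g + 3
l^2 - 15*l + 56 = (l - 8)*(l - 7)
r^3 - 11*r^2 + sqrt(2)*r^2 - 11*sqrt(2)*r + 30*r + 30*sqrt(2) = (r - 6)*(r - 5)*(r + sqrt(2))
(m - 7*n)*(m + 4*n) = m^2 - 3*m*n - 28*n^2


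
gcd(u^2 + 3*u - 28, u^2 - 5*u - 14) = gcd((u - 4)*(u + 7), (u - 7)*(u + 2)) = 1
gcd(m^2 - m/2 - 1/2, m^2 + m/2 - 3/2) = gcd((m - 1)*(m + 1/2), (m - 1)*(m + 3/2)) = m - 1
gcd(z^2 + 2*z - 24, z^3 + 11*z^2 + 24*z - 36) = z + 6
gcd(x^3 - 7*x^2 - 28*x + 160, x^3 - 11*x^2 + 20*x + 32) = x^2 - 12*x + 32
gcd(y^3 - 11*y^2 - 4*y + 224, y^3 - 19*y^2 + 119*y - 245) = y - 7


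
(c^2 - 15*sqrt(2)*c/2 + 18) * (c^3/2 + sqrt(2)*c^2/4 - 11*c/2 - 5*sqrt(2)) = c^5/2 - 7*sqrt(2)*c^4/2 - c^3/4 + 163*sqrt(2)*c^2/4 - 24*c - 90*sqrt(2)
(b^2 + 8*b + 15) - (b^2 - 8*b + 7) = 16*b + 8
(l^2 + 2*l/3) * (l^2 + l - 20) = l^4 + 5*l^3/3 - 58*l^2/3 - 40*l/3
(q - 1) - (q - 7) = 6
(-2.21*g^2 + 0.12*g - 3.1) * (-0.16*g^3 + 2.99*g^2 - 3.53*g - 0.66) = 0.3536*g^5 - 6.6271*g^4 + 8.6561*g^3 - 8.234*g^2 + 10.8638*g + 2.046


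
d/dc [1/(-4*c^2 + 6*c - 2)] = (4*c - 3)/(2*(2*c^2 - 3*c + 1)^2)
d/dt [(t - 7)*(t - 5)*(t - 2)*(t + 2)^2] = 5*t^4 - 40*t^3 + 21*t^2 + 220*t - 44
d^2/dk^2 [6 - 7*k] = 0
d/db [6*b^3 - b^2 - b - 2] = 18*b^2 - 2*b - 1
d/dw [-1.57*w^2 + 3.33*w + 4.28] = 3.33 - 3.14*w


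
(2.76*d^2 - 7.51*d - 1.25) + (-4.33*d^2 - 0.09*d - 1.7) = -1.57*d^2 - 7.6*d - 2.95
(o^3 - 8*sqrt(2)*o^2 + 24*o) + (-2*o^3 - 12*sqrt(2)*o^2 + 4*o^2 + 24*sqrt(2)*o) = -o^3 - 20*sqrt(2)*o^2 + 4*o^2 + 24*o + 24*sqrt(2)*o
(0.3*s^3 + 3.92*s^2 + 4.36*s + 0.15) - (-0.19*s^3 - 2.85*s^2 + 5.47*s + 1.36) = 0.49*s^3 + 6.77*s^2 - 1.11*s - 1.21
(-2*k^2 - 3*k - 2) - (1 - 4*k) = -2*k^2 + k - 3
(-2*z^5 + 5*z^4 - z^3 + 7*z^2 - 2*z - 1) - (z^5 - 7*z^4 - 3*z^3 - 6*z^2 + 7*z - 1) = -3*z^5 + 12*z^4 + 2*z^3 + 13*z^2 - 9*z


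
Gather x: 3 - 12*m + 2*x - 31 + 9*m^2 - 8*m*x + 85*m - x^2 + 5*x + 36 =9*m^2 + 73*m - x^2 + x*(7 - 8*m) + 8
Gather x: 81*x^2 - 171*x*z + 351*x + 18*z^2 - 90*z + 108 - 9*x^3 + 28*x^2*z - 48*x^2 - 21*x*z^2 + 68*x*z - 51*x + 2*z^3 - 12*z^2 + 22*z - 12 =-9*x^3 + x^2*(28*z + 33) + x*(-21*z^2 - 103*z + 300) + 2*z^3 + 6*z^2 - 68*z + 96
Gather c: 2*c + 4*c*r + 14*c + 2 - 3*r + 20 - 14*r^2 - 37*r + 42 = c*(4*r + 16) - 14*r^2 - 40*r + 64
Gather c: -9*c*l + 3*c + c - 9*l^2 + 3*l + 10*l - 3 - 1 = c*(4 - 9*l) - 9*l^2 + 13*l - 4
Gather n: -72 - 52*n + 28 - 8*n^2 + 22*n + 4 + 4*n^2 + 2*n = -4*n^2 - 28*n - 40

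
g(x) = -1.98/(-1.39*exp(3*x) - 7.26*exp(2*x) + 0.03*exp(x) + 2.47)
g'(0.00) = -0.98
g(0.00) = 0.32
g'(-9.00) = 0.00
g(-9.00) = -0.80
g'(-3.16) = -0.01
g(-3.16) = -0.81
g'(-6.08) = -0.00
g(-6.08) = -0.80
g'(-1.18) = -0.95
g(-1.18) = -1.13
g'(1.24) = -0.03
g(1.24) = 0.01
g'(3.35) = -0.00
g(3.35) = 0.00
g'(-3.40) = -0.01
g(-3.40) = -0.80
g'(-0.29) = -4.20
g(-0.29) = 0.92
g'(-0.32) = -5.23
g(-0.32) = 1.06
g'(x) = -1.98*(4.17*exp(3*x) + 14.52*exp(2*x) - 0.03*exp(x))/(-1.39*exp(3*x) - 7.26*exp(2*x) + 0.03*exp(x) + 2.47)^2 = (-8.2566*exp(2*x) - 28.7496*exp(x) + 0.0594)*exp(x)/(1.39*exp(3*x) + 7.26*exp(2*x) - 0.03*exp(x) - 2.47)^2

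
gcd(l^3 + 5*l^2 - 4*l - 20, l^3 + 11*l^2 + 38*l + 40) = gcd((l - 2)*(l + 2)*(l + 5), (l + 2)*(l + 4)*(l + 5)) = l^2 + 7*l + 10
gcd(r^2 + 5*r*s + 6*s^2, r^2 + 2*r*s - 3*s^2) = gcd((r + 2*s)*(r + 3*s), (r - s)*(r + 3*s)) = r + 3*s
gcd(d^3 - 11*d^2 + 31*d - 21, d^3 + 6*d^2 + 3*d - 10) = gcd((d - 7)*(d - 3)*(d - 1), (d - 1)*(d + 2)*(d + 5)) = d - 1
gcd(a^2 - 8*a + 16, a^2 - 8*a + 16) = a^2 - 8*a + 16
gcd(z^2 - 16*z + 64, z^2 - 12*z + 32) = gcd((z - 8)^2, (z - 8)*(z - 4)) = z - 8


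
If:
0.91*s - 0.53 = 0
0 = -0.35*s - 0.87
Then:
No Solution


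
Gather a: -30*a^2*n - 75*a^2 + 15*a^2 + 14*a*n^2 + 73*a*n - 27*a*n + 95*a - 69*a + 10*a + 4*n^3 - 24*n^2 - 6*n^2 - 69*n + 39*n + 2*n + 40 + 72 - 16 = a^2*(-30*n - 60) + a*(14*n^2 + 46*n + 36) + 4*n^3 - 30*n^2 - 28*n + 96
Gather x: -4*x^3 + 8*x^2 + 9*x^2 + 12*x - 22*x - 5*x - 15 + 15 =-4*x^3 + 17*x^2 - 15*x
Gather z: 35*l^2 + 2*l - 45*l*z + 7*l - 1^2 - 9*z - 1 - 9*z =35*l^2 + 9*l + z*(-45*l - 18) - 2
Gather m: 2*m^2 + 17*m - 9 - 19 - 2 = 2*m^2 + 17*m - 30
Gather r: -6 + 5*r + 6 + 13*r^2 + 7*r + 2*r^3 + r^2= 2*r^3 + 14*r^2 + 12*r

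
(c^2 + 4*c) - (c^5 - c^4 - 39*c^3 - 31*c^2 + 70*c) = -c^5 + c^4 + 39*c^3 + 32*c^2 - 66*c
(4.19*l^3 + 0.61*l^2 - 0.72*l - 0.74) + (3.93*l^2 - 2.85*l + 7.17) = 4.19*l^3 + 4.54*l^2 - 3.57*l + 6.43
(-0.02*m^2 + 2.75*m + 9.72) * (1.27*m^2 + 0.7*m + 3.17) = -0.0254*m^4 + 3.4785*m^3 + 14.206*m^2 + 15.5215*m + 30.8124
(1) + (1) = 2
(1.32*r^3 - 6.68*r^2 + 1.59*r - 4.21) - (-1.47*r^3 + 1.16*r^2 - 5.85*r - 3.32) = 2.79*r^3 - 7.84*r^2 + 7.44*r - 0.89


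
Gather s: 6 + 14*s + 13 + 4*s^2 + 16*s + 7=4*s^2 + 30*s + 26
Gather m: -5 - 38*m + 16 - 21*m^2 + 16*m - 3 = -21*m^2 - 22*m + 8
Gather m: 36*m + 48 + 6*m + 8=42*m + 56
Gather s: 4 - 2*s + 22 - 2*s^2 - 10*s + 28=-2*s^2 - 12*s + 54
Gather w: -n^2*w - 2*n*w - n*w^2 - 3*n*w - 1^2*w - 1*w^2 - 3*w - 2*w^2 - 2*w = w^2*(-n - 3) + w*(-n^2 - 5*n - 6)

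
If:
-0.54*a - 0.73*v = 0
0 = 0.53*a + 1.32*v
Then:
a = 0.00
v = 0.00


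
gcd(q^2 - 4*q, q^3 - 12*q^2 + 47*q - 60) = q - 4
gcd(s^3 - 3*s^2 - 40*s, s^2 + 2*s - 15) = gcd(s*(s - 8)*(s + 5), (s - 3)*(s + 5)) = s + 5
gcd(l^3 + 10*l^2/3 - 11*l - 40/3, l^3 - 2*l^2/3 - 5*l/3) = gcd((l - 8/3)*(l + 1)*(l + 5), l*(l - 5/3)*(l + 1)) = l + 1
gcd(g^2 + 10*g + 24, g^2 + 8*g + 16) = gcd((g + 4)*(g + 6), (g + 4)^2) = g + 4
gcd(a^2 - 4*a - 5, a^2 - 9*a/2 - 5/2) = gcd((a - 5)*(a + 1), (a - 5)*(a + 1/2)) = a - 5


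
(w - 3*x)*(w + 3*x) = w^2 - 9*x^2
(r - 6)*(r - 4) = r^2 - 10*r + 24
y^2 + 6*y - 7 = (y - 1)*(y + 7)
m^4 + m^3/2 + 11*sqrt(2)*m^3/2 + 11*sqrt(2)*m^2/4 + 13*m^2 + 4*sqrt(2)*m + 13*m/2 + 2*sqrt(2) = (m + 1/2)*(m + sqrt(2)/2)*(m + sqrt(2))*(m + 4*sqrt(2))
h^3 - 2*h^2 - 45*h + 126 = (h - 6)*(h - 3)*(h + 7)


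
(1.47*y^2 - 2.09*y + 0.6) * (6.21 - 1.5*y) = -2.205*y^3 + 12.2637*y^2 - 13.8789*y + 3.726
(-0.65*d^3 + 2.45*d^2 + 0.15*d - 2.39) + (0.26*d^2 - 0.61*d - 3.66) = -0.65*d^3 + 2.71*d^2 - 0.46*d - 6.05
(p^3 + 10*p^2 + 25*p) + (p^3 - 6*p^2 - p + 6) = 2*p^3 + 4*p^2 + 24*p + 6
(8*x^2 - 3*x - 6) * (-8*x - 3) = -64*x^3 + 57*x + 18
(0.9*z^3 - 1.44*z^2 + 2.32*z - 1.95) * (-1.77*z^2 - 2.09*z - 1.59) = -1.593*z^5 + 0.6678*z^4 - 2.5278*z^3 + 0.8923*z^2 + 0.3867*z + 3.1005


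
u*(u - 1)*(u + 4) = u^3 + 3*u^2 - 4*u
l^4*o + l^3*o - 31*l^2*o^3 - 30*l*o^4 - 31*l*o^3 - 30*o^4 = (l - 6*o)*(l + o)*(l + 5*o)*(l*o + o)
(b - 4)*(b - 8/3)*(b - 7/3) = b^3 - 9*b^2 + 236*b/9 - 224/9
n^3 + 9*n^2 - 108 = (n - 3)*(n + 6)^2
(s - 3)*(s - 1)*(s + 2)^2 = s^4 - 9*s^2 - 4*s + 12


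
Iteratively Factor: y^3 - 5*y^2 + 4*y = (y)*(y^2 - 5*y + 4) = y*(y - 1)*(y - 4)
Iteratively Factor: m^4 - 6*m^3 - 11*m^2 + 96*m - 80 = (m - 4)*(m^3 - 2*m^2 - 19*m + 20) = (m - 5)*(m - 4)*(m^2 + 3*m - 4) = (m - 5)*(m - 4)*(m + 4)*(m - 1)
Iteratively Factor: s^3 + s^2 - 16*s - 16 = (s - 4)*(s^2 + 5*s + 4) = (s - 4)*(s + 1)*(s + 4)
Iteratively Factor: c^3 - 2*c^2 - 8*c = (c - 4)*(c^2 + 2*c) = (c - 4)*(c + 2)*(c)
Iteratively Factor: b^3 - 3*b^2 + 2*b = (b)*(b^2 - 3*b + 2) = b*(b - 2)*(b - 1)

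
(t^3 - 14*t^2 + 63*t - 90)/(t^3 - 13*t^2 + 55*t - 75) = (t - 6)/(t - 5)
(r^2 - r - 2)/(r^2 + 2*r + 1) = (r - 2)/(r + 1)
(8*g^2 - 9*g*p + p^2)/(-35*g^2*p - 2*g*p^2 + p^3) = (-8*g^2 + 9*g*p - p^2)/(p*(35*g^2 + 2*g*p - p^2))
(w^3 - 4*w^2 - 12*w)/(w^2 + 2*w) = w - 6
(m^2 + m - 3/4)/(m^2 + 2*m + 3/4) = (2*m - 1)/(2*m + 1)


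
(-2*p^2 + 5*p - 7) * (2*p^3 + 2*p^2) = -4*p^5 + 6*p^4 - 4*p^3 - 14*p^2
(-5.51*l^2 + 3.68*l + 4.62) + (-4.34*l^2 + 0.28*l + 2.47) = -9.85*l^2 + 3.96*l + 7.09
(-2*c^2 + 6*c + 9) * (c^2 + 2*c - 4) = -2*c^4 + 2*c^3 + 29*c^2 - 6*c - 36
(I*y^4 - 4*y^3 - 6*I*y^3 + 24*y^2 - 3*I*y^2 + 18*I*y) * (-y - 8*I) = -I*y^5 + 12*y^4 + 6*I*y^4 - 72*y^3 + 35*I*y^3 - 24*y^2 - 210*I*y^2 + 144*y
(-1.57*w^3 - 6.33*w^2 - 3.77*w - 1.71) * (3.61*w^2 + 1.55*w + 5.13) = -5.6677*w^5 - 25.2848*w^4 - 31.4753*w^3 - 44.4895*w^2 - 21.9906*w - 8.7723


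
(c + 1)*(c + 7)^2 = c^3 + 15*c^2 + 63*c + 49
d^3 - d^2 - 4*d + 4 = (d - 2)*(d - 1)*(d + 2)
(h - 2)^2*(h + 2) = h^3 - 2*h^2 - 4*h + 8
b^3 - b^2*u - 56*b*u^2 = b*(b - 8*u)*(b + 7*u)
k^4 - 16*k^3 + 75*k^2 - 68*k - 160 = (k - 8)*(k - 5)*(k - 4)*(k + 1)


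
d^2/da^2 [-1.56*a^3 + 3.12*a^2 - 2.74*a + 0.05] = 6.24 - 9.36*a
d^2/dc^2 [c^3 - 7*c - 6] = 6*c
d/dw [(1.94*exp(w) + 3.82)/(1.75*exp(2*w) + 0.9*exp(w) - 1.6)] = (-(1.94*exp(w) + 3.82)*(3.5*exp(w) + 0.9) + 3.395*exp(2*w) + 1.746*exp(w) - 3.104)*exp(w)/(1.75*exp(2*w) + 0.9*exp(w) - 1.6)^2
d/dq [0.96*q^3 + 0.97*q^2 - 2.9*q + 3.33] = 2.88*q^2 + 1.94*q - 2.9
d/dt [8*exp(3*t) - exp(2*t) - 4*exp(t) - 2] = 2*(12*exp(2*t) - exp(t) - 2)*exp(t)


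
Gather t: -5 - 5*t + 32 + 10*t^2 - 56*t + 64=10*t^2 - 61*t + 91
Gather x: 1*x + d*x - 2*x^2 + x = -2*x^2 + x*(d + 2)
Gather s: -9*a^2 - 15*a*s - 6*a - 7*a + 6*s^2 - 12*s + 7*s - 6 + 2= -9*a^2 - 13*a + 6*s^2 + s*(-15*a - 5) - 4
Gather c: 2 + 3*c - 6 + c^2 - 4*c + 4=c^2 - c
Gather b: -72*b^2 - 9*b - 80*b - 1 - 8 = -72*b^2 - 89*b - 9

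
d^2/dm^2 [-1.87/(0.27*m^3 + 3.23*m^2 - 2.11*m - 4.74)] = ((3.0294*m + 12.0802)*(0.27*m^3 + 3.23*m^2 - 2.11*m - 4.74) - 1.87*(0.81*m^2 + 6.46*m - 2.11)*(1.62*m^2 + 12.92*m - 4.22))/(0.27*m^3 + 3.23*m^2 - 2.11*m - 4.74)^3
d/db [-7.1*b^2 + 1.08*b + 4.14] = 1.08 - 14.2*b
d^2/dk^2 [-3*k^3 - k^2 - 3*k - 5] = -18*k - 2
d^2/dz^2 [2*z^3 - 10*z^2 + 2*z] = 12*z - 20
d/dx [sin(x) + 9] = cos(x)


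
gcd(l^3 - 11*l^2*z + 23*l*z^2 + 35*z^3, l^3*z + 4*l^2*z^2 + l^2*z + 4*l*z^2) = 1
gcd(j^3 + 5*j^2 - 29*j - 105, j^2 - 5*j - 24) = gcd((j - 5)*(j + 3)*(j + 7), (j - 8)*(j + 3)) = j + 3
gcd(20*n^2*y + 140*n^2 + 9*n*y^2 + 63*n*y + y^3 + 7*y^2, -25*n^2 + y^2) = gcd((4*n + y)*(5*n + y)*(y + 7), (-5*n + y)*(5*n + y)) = 5*n + y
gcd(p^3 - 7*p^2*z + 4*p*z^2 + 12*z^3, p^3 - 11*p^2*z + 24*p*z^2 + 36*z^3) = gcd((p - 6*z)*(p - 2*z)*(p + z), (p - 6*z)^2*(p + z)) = -p^2 + 5*p*z + 6*z^2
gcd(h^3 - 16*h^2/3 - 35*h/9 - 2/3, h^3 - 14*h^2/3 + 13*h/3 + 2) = h + 1/3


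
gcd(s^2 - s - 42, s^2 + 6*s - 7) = 1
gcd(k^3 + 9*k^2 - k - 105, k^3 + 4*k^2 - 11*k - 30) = k^2 + 2*k - 15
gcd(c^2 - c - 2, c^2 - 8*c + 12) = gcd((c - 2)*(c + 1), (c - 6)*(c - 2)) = c - 2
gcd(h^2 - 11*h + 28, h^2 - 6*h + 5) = 1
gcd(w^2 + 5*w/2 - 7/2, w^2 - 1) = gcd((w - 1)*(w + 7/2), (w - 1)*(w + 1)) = w - 1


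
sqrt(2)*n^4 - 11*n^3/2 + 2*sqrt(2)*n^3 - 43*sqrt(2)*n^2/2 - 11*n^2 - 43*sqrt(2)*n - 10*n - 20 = (n + 2)*(n - 5*sqrt(2))*(n + 2*sqrt(2))*(sqrt(2)*n + 1/2)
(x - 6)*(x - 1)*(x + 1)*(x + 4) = x^4 - 2*x^3 - 25*x^2 + 2*x + 24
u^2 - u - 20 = (u - 5)*(u + 4)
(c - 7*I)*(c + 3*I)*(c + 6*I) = c^3 + 2*I*c^2 + 45*c + 126*I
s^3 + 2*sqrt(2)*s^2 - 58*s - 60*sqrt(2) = (s - 5*sqrt(2))*(s + sqrt(2))*(s + 6*sqrt(2))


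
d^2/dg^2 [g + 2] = 0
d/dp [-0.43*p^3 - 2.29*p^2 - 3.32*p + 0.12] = -1.29*p^2 - 4.58*p - 3.32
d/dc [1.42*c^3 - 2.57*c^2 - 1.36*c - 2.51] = 4.26*c^2 - 5.14*c - 1.36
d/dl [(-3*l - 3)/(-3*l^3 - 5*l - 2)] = 3*(3*l^3 + 5*l - (l + 1)*(9*l^2 + 5) + 2)/(3*l^3 + 5*l + 2)^2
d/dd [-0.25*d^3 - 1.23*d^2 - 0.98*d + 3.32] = -0.75*d^2 - 2.46*d - 0.98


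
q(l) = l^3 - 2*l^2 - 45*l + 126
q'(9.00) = 162.00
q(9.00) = 288.00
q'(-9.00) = 234.00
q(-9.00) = -360.00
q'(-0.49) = -42.32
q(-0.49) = 147.45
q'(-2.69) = -12.53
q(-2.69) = 213.11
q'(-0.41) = -42.86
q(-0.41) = 144.04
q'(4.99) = 9.74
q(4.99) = -24.10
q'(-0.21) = -44.03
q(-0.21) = 135.35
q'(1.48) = -44.35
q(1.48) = 58.26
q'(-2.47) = -16.82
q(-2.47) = 209.88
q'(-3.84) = 14.60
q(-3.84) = 212.69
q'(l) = 3*l^2 - 4*l - 45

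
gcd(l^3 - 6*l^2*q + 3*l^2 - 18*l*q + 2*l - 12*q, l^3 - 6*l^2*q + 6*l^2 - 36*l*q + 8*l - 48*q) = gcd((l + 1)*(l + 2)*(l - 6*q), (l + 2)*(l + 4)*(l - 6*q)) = -l^2 + 6*l*q - 2*l + 12*q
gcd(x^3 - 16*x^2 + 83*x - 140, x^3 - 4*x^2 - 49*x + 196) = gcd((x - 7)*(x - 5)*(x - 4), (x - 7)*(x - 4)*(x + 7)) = x^2 - 11*x + 28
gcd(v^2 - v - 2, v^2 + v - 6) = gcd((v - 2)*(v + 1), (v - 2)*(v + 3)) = v - 2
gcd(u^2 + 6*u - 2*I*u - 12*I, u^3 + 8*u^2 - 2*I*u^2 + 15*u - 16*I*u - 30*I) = u - 2*I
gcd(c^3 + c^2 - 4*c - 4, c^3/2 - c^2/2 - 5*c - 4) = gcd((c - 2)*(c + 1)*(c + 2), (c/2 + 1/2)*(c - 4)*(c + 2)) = c^2 + 3*c + 2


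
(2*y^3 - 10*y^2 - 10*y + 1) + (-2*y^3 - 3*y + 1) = -10*y^2 - 13*y + 2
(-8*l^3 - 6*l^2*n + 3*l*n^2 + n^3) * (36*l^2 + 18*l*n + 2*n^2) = -288*l^5 - 360*l^4*n - 16*l^3*n^2 + 78*l^2*n^3 + 24*l*n^4 + 2*n^5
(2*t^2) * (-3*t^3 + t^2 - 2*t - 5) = -6*t^5 + 2*t^4 - 4*t^3 - 10*t^2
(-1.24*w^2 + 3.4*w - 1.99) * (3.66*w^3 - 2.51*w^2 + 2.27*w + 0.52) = -4.5384*w^5 + 15.5564*w^4 - 18.6322*w^3 + 12.0681*w^2 - 2.7493*w - 1.0348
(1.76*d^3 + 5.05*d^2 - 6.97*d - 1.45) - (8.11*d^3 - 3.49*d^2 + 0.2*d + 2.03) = -6.35*d^3 + 8.54*d^2 - 7.17*d - 3.48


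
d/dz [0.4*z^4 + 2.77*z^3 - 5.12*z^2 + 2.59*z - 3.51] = 1.6*z^3 + 8.31*z^2 - 10.24*z + 2.59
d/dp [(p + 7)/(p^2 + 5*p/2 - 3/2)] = 2*(2*p^2 + 5*p - (p + 7)*(4*p + 5) - 3)/(2*p^2 + 5*p - 3)^2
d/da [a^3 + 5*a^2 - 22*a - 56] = 3*a^2 + 10*a - 22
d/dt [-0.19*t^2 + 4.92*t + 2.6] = 4.92 - 0.38*t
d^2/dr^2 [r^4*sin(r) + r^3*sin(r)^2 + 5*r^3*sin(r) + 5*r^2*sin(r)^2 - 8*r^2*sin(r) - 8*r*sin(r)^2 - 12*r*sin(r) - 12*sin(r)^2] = -r^4*sin(r) - 5*r^3*sin(r) + 8*r^3*cos(r) + 2*r^3*cos(2*r) + 20*r^2*sin(r) + 6*r^2*sin(2*r) + 30*r^2*cos(r) + 10*r^2*cos(2*r) + 42*r*sin(r) + 20*r*sin(2*r) - 32*r*cos(r) - 19*r*cos(2*r) + 3*r - 16*sin(r) - 16*sin(2*r) - 24*cos(r) - 29*cos(2*r) + 5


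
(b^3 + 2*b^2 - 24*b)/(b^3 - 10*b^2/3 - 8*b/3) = 3*(b + 6)/(3*b + 2)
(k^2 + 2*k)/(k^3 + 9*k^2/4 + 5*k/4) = 4*(k + 2)/(4*k^2 + 9*k + 5)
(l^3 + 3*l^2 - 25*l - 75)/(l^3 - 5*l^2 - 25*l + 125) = (l + 3)/(l - 5)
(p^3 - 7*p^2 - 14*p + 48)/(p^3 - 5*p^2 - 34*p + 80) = (p + 3)/(p + 5)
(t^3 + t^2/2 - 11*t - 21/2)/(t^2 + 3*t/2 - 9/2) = (2*t^2 - 5*t - 7)/(2*t - 3)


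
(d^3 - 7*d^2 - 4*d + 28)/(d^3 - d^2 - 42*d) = (d^2 - 4)/(d*(d + 6))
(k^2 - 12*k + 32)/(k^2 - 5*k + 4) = (k - 8)/(k - 1)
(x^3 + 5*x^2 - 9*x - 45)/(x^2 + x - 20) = (x^2 - 9)/(x - 4)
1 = 1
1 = 1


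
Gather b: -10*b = -10*b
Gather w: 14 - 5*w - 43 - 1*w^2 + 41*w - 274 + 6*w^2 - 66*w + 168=5*w^2 - 30*w - 135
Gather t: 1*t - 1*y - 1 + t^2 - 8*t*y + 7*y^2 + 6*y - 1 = t^2 + t*(1 - 8*y) + 7*y^2 + 5*y - 2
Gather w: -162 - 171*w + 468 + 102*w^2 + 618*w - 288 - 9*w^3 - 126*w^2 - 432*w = -9*w^3 - 24*w^2 + 15*w + 18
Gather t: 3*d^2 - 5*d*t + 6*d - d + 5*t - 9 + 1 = 3*d^2 + 5*d + t*(5 - 5*d) - 8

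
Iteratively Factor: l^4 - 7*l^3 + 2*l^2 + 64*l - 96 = (l + 3)*(l^3 - 10*l^2 + 32*l - 32) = (l - 2)*(l + 3)*(l^2 - 8*l + 16) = (l - 4)*(l - 2)*(l + 3)*(l - 4)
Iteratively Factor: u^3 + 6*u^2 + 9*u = (u)*(u^2 + 6*u + 9) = u*(u + 3)*(u + 3)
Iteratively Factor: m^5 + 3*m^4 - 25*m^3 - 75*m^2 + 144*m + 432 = (m - 3)*(m^4 + 6*m^3 - 7*m^2 - 96*m - 144) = (m - 3)*(m + 3)*(m^3 + 3*m^2 - 16*m - 48) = (m - 4)*(m - 3)*(m + 3)*(m^2 + 7*m + 12) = (m - 4)*(m - 3)*(m + 3)^2*(m + 4)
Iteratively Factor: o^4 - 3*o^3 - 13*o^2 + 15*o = (o - 1)*(o^3 - 2*o^2 - 15*o) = (o - 5)*(o - 1)*(o^2 + 3*o) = o*(o - 5)*(o - 1)*(o + 3)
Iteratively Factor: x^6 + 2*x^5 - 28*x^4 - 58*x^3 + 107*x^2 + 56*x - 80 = (x - 1)*(x^5 + 3*x^4 - 25*x^3 - 83*x^2 + 24*x + 80) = (x - 5)*(x - 1)*(x^4 + 8*x^3 + 15*x^2 - 8*x - 16) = (x - 5)*(x - 1)*(x + 4)*(x^3 + 4*x^2 - x - 4) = (x - 5)*(x - 1)^2*(x + 4)*(x^2 + 5*x + 4) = (x - 5)*(x - 1)^2*(x + 1)*(x + 4)*(x + 4)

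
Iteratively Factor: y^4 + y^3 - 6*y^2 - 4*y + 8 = (y + 2)*(y^3 - y^2 - 4*y + 4) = (y - 2)*(y + 2)*(y^2 + y - 2) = (y - 2)*(y + 2)^2*(y - 1)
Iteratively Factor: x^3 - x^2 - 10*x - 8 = (x + 2)*(x^2 - 3*x - 4) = (x - 4)*(x + 2)*(x + 1)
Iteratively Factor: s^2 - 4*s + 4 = (s - 2)*(s - 2)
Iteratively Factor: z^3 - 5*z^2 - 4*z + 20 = (z - 5)*(z^2 - 4) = (z - 5)*(z + 2)*(z - 2)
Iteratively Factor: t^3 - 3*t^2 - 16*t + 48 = (t + 4)*(t^2 - 7*t + 12) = (t - 4)*(t + 4)*(t - 3)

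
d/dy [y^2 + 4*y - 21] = 2*y + 4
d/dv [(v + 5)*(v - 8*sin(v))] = v - (v + 5)*(8*cos(v) - 1) - 8*sin(v)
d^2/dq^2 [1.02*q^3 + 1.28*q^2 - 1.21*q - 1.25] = 6.12*q + 2.56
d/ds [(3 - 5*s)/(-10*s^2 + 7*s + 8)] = (-50*s^2 + 60*s - 61)/(100*s^4 - 140*s^3 - 111*s^2 + 112*s + 64)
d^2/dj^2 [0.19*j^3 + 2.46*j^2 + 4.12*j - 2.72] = 1.14*j + 4.92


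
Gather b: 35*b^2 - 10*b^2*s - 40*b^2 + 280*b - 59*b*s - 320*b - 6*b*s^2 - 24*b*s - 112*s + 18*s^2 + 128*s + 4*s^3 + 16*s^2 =b^2*(-10*s - 5) + b*(-6*s^2 - 83*s - 40) + 4*s^3 + 34*s^2 + 16*s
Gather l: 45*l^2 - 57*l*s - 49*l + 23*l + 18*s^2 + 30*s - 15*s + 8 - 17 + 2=45*l^2 + l*(-57*s - 26) + 18*s^2 + 15*s - 7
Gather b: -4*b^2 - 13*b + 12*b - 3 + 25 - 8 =-4*b^2 - b + 14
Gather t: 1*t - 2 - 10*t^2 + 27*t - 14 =-10*t^2 + 28*t - 16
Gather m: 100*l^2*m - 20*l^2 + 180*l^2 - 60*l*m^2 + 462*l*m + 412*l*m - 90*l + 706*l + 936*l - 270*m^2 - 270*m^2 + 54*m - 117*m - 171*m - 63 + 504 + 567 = 160*l^2 + 1552*l + m^2*(-60*l - 540) + m*(100*l^2 + 874*l - 234) + 1008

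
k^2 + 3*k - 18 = (k - 3)*(k + 6)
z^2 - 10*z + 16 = (z - 8)*(z - 2)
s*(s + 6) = s^2 + 6*s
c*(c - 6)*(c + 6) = c^3 - 36*c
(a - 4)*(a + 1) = a^2 - 3*a - 4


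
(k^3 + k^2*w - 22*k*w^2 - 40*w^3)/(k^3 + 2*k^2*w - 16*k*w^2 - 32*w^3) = (-k + 5*w)/(-k + 4*w)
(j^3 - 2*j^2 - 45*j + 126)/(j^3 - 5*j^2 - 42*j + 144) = (j^2 + j - 42)/(j^2 - 2*j - 48)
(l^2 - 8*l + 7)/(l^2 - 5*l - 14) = (l - 1)/(l + 2)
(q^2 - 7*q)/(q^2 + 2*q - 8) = q*(q - 7)/(q^2 + 2*q - 8)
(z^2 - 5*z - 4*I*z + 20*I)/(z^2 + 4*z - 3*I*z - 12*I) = (z^2 - z*(5 + 4*I) + 20*I)/(z^2 + z*(4 - 3*I) - 12*I)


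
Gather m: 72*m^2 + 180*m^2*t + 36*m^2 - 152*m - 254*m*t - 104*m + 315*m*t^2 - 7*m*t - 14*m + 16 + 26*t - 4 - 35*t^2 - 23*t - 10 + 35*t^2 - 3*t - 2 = m^2*(180*t + 108) + m*(315*t^2 - 261*t - 270)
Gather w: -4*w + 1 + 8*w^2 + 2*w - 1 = 8*w^2 - 2*w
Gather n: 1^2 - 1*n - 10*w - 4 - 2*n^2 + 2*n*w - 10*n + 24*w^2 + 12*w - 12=-2*n^2 + n*(2*w - 11) + 24*w^2 + 2*w - 15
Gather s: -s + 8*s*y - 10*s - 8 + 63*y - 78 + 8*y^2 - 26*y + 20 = s*(8*y - 11) + 8*y^2 + 37*y - 66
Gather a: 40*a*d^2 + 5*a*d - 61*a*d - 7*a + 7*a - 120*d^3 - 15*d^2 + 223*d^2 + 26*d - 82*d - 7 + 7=a*(40*d^2 - 56*d) - 120*d^3 + 208*d^2 - 56*d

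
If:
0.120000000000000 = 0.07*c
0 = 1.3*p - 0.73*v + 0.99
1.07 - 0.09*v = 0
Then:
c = 1.71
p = 5.91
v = 11.89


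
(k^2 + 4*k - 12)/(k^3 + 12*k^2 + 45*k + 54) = (k - 2)/(k^2 + 6*k + 9)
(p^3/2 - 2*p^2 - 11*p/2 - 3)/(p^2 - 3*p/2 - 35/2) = (-p^3 + 4*p^2 + 11*p + 6)/(-2*p^2 + 3*p + 35)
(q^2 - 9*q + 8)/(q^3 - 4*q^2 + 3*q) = (q - 8)/(q*(q - 3))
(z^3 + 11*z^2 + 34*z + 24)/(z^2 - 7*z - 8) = (z^2 + 10*z + 24)/(z - 8)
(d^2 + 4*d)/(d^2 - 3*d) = (d + 4)/(d - 3)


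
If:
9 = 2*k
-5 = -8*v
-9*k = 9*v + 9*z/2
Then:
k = 9/2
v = 5/8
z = -41/4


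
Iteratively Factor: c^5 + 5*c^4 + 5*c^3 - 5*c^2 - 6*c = (c + 2)*(c^4 + 3*c^3 - c^2 - 3*c) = (c + 1)*(c + 2)*(c^3 + 2*c^2 - 3*c) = (c + 1)*(c + 2)*(c + 3)*(c^2 - c) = c*(c + 1)*(c + 2)*(c + 3)*(c - 1)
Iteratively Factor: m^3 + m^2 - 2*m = (m)*(m^2 + m - 2) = m*(m + 2)*(m - 1)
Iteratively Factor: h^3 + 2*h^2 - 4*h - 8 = (h + 2)*(h^2 - 4) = (h - 2)*(h + 2)*(h + 2)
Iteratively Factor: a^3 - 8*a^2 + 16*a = (a - 4)*(a^2 - 4*a) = (a - 4)^2*(a)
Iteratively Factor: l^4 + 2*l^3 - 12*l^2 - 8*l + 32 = (l + 4)*(l^3 - 2*l^2 - 4*l + 8) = (l - 2)*(l + 4)*(l^2 - 4) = (l - 2)^2*(l + 4)*(l + 2)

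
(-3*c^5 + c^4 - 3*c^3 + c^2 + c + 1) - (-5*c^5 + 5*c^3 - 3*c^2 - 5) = 2*c^5 + c^4 - 8*c^3 + 4*c^2 + c + 6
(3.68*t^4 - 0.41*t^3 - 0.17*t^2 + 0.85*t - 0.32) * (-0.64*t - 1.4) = -2.3552*t^5 - 4.8896*t^4 + 0.6828*t^3 - 0.306*t^2 - 0.9852*t + 0.448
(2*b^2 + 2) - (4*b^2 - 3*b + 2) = -2*b^2 + 3*b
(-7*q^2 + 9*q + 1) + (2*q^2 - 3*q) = -5*q^2 + 6*q + 1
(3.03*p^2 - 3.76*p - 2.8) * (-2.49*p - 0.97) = -7.5447*p^3 + 6.4233*p^2 + 10.6192*p + 2.716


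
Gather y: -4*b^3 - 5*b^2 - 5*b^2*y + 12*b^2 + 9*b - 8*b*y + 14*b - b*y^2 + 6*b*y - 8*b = -4*b^3 + 7*b^2 - b*y^2 + 15*b + y*(-5*b^2 - 2*b)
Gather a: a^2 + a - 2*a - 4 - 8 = a^2 - a - 12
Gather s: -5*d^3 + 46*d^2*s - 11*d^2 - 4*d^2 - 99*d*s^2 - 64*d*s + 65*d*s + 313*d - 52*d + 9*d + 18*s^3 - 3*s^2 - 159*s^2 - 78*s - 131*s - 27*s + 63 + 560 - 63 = -5*d^3 - 15*d^2 + 270*d + 18*s^3 + s^2*(-99*d - 162) + s*(46*d^2 + d - 236) + 560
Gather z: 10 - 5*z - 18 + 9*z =4*z - 8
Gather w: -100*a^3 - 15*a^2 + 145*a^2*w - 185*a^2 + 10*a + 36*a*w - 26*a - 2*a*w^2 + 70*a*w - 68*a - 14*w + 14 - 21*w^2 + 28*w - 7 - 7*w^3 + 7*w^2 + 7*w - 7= -100*a^3 - 200*a^2 - 84*a - 7*w^3 + w^2*(-2*a - 14) + w*(145*a^2 + 106*a + 21)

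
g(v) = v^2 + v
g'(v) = 2*v + 1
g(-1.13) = 0.15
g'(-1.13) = -1.26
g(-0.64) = -0.23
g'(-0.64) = -0.28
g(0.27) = 0.34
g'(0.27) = 1.54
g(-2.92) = 5.61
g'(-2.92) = -4.84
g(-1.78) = 1.39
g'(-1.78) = -2.56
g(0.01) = 0.01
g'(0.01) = 1.02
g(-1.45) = 0.65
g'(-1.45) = -1.90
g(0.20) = 0.24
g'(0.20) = 1.40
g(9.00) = 90.00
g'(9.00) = 19.00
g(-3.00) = 6.00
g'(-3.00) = -5.00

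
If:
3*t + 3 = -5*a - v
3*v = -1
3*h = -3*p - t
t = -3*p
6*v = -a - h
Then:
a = 2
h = 0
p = 38/27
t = -38/9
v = -1/3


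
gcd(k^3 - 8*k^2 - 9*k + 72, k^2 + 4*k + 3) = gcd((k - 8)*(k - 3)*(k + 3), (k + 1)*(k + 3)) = k + 3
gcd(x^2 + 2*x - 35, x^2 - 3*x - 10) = x - 5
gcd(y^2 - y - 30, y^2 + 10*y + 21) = 1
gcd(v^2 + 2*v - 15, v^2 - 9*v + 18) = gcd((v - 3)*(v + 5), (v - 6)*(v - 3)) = v - 3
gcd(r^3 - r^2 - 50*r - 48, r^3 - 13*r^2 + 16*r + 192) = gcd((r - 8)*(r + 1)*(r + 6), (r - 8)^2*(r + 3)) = r - 8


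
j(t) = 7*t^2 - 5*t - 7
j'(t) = 14*t - 5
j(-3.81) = 113.66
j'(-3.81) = -58.34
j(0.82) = -6.39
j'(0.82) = 6.48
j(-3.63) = 103.39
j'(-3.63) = -55.82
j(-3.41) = 91.45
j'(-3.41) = -52.74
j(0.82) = -6.39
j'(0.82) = 6.48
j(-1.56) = 17.84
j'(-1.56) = -26.84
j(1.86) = 7.92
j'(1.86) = 21.04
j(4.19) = 94.94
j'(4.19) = 53.66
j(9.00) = 515.00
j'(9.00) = 121.00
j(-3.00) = 71.00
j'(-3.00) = -47.00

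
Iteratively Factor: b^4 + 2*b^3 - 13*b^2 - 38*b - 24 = (b - 4)*(b^3 + 6*b^2 + 11*b + 6) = (b - 4)*(b + 1)*(b^2 + 5*b + 6) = (b - 4)*(b + 1)*(b + 3)*(b + 2)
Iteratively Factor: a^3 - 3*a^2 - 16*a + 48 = (a - 4)*(a^2 + a - 12) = (a - 4)*(a - 3)*(a + 4)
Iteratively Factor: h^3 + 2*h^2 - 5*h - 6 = (h + 1)*(h^2 + h - 6) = (h + 1)*(h + 3)*(h - 2)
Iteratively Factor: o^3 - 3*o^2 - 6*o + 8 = (o - 4)*(o^2 + o - 2) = (o - 4)*(o - 1)*(o + 2)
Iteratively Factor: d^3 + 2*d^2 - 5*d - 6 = (d + 1)*(d^2 + d - 6) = (d - 2)*(d + 1)*(d + 3)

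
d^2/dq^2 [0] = 0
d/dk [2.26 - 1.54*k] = -1.54000000000000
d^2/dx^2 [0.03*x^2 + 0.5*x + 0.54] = 0.0600000000000000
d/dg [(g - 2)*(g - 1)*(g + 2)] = 3*g^2 - 2*g - 4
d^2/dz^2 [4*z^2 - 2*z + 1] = 8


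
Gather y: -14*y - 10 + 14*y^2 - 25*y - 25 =14*y^2 - 39*y - 35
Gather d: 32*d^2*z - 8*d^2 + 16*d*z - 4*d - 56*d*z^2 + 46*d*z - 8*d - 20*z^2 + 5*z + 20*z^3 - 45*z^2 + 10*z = d^2*(32*z - 8) + d*(-56*z^2 + 62*z - 12) + 20*z^3 - 65*z^2 + 15*z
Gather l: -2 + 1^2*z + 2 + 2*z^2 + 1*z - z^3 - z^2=-z^3 + z^2 + 2*z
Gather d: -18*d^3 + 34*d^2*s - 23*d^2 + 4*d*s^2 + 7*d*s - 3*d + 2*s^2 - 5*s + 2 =-18*d^3 + d^2*(34*s - 23) + d*(4*s^2 + 7*s - 3) + 2*s^2 - 5*s + 2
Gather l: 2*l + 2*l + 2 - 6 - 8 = 4*l - 12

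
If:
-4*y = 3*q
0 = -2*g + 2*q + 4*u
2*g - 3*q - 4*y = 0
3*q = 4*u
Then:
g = 0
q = 0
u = 0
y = 0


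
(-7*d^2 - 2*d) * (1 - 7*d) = 49*d^3 + 7*d^2 - 2*d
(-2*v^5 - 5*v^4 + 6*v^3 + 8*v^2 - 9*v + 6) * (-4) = 8*v^5 + 20*v^4 - 24*v^3 - 32*v^2 + 36*v - 24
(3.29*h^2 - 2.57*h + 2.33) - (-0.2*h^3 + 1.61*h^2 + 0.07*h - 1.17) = 0.2*h^3 + 1.68*h^2 - 2.64*h + 3.5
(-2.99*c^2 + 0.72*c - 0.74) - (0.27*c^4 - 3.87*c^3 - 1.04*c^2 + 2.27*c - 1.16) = -0.27*c^4 + 3.87*c^3 - 1.95*c^2 - 1.55*c + 0.42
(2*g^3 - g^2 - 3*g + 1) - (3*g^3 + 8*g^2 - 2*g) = -g^3 - 9*g^2 - g + 1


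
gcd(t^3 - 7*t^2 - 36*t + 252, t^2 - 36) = t^2 - 36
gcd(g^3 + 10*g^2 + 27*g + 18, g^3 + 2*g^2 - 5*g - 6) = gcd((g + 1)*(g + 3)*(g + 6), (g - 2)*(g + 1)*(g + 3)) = g^2 + 4*g + 3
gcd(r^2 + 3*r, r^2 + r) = r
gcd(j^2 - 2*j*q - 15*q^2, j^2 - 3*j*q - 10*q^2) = -j + 5*q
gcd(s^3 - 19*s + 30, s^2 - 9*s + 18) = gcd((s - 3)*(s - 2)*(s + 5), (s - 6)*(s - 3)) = s - 3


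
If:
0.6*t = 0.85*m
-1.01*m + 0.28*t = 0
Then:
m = 0.00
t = 0.00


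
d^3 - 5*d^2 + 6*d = d*(d - 3)*(d - 2)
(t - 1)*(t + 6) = t^2 + 5*t - 6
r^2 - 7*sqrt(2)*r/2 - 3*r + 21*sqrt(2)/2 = (r - 3)*(r - 7*sqrt(2)/2)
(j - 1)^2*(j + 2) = j^3 - 3*j + 2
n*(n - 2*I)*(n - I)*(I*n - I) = I*n^4 + 3*n^3 - I*n^3 - 3*n^2 - 2*I*n^2 + 2*I*n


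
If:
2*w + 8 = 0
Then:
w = -4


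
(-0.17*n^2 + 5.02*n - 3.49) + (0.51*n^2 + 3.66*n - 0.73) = 0.34*n^2 + 8.68*n - 4.22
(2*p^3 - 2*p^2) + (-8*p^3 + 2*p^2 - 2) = -6*p^3 - 2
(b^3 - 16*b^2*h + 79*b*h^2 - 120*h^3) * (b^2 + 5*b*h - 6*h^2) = b^5 - 11*b^4*h - 7*b^3*h^2 + 371*b^2*h^3 - 1074*b*h^4 + 720*h^5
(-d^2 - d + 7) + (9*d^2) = 8*d^2 - d + 7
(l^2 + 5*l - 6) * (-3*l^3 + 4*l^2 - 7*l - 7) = -3*l^5 - 11*l^4 + 31*l^3 - 66*l^2 + 7*l + 42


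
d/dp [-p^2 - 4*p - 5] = -2*p - 4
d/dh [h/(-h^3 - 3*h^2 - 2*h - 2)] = (-h^3 - 3*h^2 + h*(3*h^2 + 6*h + 2) - 2*h - 2)/(h^3 + 3*h^2 + 2*h + 2)^2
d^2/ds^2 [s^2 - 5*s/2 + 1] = 2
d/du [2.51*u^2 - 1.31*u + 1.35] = 5.02*u - 1.31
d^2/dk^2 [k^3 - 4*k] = 6*k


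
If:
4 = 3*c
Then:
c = 4/3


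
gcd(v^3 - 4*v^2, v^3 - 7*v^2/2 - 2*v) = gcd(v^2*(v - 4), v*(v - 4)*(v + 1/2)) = v^2 - 4*v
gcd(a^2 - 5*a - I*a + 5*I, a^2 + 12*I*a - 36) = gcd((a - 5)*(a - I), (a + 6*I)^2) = 1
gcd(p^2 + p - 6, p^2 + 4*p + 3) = p + 3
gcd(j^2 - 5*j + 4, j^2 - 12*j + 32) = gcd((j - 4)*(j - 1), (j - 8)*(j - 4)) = j - 4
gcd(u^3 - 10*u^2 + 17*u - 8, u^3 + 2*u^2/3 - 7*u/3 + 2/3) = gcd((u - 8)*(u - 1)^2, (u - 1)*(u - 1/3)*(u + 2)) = u - 1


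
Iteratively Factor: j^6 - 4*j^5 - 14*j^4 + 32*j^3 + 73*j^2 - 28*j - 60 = (j - 5)*(j^5 + j^4 - 9*j^3 - 13*j^2 + 8*j + 12) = (j - 5)*(j - 3)*(j^4 + 4*j^3 + 3*j^2 - 4*j - 4) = (j - 5)*(j - 3)*(j + 2)*(j^3 + 2*j^2 - j - 2) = (j - 5)*(j - 3)*(j + 1)*(j + 2)*(j^2 + j - 2) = (j - 5)*(j - 3)*(j + 1)*(j + 2)^2*(j - 1)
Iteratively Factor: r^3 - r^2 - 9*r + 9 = (r - 1)*(r^2 - 9) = (r - 1)*(r + 3)*(r - 3)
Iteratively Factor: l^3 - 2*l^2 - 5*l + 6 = (l - 1)*(l^2 - l - 6) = (l - 3)*(l - 1)*(l + 2)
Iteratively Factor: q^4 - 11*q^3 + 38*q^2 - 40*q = (q - 4)*(q^3 - 7*q^2 + 10*q) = q*(q - 4)*(q^2 - 7*q + 10) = q*(q - 5)*(q - 4)*(q - 2)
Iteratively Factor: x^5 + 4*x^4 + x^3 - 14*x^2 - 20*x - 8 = (x + 2)*(x^4 + 2*x^3 - 3*x^2 - 8*x - 4) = (x - 2)*(x + 2)*(x^3 + 4*x^2 + 5*x + 2) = (x - 2)*(x + 2)^2*(x^2 + 2*x + 1) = (x - 2)*(x + 1)*(x + 2)^2*(x + 1)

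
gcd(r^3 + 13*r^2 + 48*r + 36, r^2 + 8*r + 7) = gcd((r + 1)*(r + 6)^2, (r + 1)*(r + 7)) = r + 1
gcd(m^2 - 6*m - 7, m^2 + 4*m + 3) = m + 1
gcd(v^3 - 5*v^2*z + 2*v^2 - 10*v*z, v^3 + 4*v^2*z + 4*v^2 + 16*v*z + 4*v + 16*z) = v + 2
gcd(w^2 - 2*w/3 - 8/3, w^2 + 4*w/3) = w + 4/3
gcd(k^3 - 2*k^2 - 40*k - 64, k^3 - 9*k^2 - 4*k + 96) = k - 8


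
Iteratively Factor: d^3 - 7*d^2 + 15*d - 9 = (d - 1)*(d^2 - 6*d + 9) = (d - 3)*(d - 1)*(d - 3)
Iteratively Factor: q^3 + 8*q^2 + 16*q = (q + 4)*(q^2 + 4*q) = q*(q + 4)*(q + 4)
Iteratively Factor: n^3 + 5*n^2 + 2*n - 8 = (n + 4)*(n^2 + n - 2) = (n - 1)*(n + 4)*(n + 2)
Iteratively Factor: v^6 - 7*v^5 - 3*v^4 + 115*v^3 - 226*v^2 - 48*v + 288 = (v + 1)*(v^5 - 8*v^4 + 5*v^3 + 110*v^2 - 336*v + 288) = (v + 1)*(v + 4)*(v^4 - 12*v^3 + 53*v^2 - 102*v + 72) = (v - 2)*(v + 1)*(v + 4)*(v^3 - 10*v^2 + 33*v - 36) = (v - 3)*(v - 2)*(v + 1)*(v + 4)*(v^2 - 7*v + 12) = (v - 4)*(v - 3)*(v - 2)*(v + 1)*(v + 4)*(v - 3)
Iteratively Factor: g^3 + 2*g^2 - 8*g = (g)*(g^2 + 2*g - 8) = g*(g - 2)*(g + 4)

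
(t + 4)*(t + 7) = t^2 + 11*t + 28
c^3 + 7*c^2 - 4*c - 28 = (c - 2)*(c + 2)*(c + 7)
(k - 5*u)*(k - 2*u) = k^2 - 7*k*u + 10*u^2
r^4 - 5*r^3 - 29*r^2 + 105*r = r*(r - 7)*(r - 3)*(r + 5)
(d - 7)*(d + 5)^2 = d^3 + 3*d^2 - 45*d - 175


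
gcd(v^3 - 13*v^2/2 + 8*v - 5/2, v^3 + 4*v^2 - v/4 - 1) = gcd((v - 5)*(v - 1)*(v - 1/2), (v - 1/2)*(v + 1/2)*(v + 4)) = v - 1/2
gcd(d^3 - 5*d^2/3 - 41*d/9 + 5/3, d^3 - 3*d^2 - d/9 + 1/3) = d^2 - 10*d/3 + 1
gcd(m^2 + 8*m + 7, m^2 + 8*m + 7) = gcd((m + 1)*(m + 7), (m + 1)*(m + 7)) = m^2 + 8*m + 7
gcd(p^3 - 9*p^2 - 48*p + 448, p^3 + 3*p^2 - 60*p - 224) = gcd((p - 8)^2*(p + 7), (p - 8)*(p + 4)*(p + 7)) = p^2 - p - 56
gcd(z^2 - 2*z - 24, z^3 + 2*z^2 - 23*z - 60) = z + 4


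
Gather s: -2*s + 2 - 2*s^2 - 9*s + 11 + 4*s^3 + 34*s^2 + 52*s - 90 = 4*s^3 + 32*s^2 + 41*s - 77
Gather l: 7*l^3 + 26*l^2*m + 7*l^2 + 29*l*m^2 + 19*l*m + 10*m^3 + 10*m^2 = 7*l^3 + l^2*(26*m + 7) + l*(29*m^2 + 19*m) + 10*m^3 + 10*m^2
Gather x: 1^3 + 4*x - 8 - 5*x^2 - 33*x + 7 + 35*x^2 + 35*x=30*x^2 + 6*x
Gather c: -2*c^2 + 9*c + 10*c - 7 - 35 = -2*c^2 + 19*c - 42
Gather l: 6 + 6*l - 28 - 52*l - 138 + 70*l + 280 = 24*l + 120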